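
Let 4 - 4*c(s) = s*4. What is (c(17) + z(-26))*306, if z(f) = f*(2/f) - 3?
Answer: -5202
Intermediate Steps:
z(f) = -1 (z(f) = 2 - 3 = -1)
c(s) = 1 - s (c(s) = 1 - s*4/4 = 1 - s)
(c(17) + z(-26))*306 = ((1 - 1*17) - 1)*306 = ((1 - 17) - 1)*306 = (-16 - 1)*306 = -17*306 = -5202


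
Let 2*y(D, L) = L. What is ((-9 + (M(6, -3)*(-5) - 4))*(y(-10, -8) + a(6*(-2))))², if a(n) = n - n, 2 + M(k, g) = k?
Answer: 17424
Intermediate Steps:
y(D, L) = L/2
M(k, g) = -2 + k
a(n) = 0
((-9 + (M(6, -3)*(-5) - 4))*(y(-10, -8) + a(6*(-2))))² = ((-9 + ((-2 + 6)*(-5) - 4))*((½)*(-8) + 0))² = ((-9 + (4*(-5) - 4))*(-4 + 0))² = ((-9 + (-20 - 4))*(-4))² = ((-9 - 24)*(-4))² = (-33*(-4))² = 132² = 17424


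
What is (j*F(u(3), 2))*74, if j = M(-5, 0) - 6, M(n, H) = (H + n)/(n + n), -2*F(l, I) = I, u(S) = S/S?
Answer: 407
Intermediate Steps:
u(S) = 1
F(l, I) = -I/2
M(n, H) = (H + n)/(2*n) (M(n, H) = (H + n)/((2*n)) = (H + n)*(1/(2*n)) = (H + n)/(2*n))
j = -11/2 (j = (½)*(0 - 5)/(-5) - 6 = (½)*(-⅕)*(-5) - 6 = ½ - 6 = -11/2 ≈ -5.5000)
(j*F(u(3), 2))*74 = -(-11)*2/4*74 = -11/2*(-1)*74 = (11/2)*74 = 407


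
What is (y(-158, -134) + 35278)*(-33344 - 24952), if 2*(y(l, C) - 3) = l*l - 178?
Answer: -2779203504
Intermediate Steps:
y(l, C) = -86 + l²/2 (y(l, C) = 3 + (l*l - 178)/2 = 3 + (l² - 178)/2 = 3 + (-178 + l²)/2 = 3 + (-89 + l²/2) = -86 + l²/2)
(y(-158, -134) + 35278)*(-33344 - 24952) = ((-86 + (½)*(-158)²) + 35278)*(-33344 - 24952) = ((-86 + (½)*24964) + 35278)*(-58296) = ((-86 + 12482) + 35278)*(-58296) = (12396 + 35278)*(-58296) = 47674*(-58296) = -2779203504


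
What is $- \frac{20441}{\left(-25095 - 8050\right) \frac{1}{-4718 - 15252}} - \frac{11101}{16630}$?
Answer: $- \frac{1357769305549}{110240270} \approx -12316.0$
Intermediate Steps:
$- \frac{20441}{\left(-25095 - 8050\right) \frac{1}{-4718 - 15252}} - \frac{11101}{16630} = - \frac{20441}{\left(-33145\right) \frac{1}{-19970}} - \frac{11101}{16630} = - \frac{20441}{\left(-33145\right) \left(- \frac{1}{19970}\right)} - \frac{11101}{16630} = - \frac{20441}{\frac{6629}{3994}} - \frac{11101}{16630} = \left(-20441\right) \frac{3994}{6629} - \frac{11101}{16630} = - \frac{81641354}{6629} - \frac{11101}{16630} = - \frac{1357769305549}{110240270}$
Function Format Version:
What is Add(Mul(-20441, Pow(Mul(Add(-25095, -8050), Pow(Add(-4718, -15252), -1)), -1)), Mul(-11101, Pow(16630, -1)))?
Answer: Rational(-1357769305549, 110240270) ≈ -12316.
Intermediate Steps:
Add(Mul(-20441, Pow(Mul(Add(-25095, -8050), Pow(Add(-4718, -15252), -1)), -1)), Mul(-11101, Pow(16630, -1))) = Add(Mul(-20441, Pow(Mul(-33145, Pow(-19970, -1)), -1)), Mul(-11101, Rational(1, 16630))) = Add(Mul(-20441, Pow(Mul(-33145, Rational(-1, 19970)), -1)), Rational(-11101, 16630)) = Add(Mul(-20441, Pow(Rational(6629, 3994), -1)), Rational(-11101, 16630)) = Add(Mul(-20441, Rational(3994, 6629)), Rational(-11101, 16630)) = Add(Rational(-81641354, 6629), Rational(-11101, 16630)) = Rational(-1357769305549, 110240270)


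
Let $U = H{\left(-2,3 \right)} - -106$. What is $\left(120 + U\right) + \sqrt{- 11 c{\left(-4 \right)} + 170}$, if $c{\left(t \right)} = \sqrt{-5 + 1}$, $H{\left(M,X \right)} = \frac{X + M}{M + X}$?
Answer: $227 + \sqrt{170 - 22 i} \approx 240.07 - 0.84191 i$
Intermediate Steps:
$H{\left(M,X \right)} = 1$ ($H{\left(M,X \right)} = \frac{M + X}{M + X} = 1$)
$U = 107$ ($U = 1 - -106 = 1 + 106 = 107$)
$c{\left(t \right)} = 2 i$ ($c{\left(t \right)} = \sqrt{-4} = 2 i$)
$\left(120 + U\right) + \sqrt{- 11 c{\left(-4 \right)} + 170} = \left(120 + 107\right) + \sqrt{- 11 \cdot 2 i + 170} = 227 + \sqrt{- 22 i + 170} = 227 + \sqrt{170 - 22 i}$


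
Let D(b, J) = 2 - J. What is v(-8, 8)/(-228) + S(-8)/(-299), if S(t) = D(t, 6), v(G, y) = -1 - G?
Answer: -1181/68172 ≈ -0.017324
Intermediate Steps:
S(t) = -4 (S(t) = 2 - 1*6 = 2 - 6 = -4)
v(-8, 8)/(-228) + S(-8)/(-299) = (-1 - 1*(-8))/(-228) - 4/(-299) = (-1 + 8)*(-1/228) - 4*(-1/299) = 7*(-1/228) + 4/299 = -7/228 + 4/299 = -1181/68172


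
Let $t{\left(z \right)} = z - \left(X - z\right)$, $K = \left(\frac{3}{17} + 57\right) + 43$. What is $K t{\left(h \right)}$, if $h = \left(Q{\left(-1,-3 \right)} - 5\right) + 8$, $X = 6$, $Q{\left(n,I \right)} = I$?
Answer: $- \frac{10218}{17} \approx -601.06$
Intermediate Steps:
$K = \frac{1703}{17}$ ($K = \left(3 \cdot \frac{1}{17} + 57\right) + 43 = \left(\frac{3}{17} + 57\right) + 43 = \frac{972}{17} + 43 = \frac{1703}{17} \approx 100.18$)
$h = 0$ ($h = \left(-3 - 5\right) + 8 = -8 + 8 = 0$)
$t{\left(z \right)} = -6 + 2 z$ ($t{\left(z \right)} = z - \left(6 - z\right) = z + \left(-6 + z\right) = -6 + 2 z$)
$K t{\left(h \right)} = \frac{1703 \left(-6 + 2 \cdot 0\right)}{17} = \frac{1703 \left(-6 + 0\right)}{17} = \frac{1703}{17} \left(-6\right) = - \frac{10218}{17}$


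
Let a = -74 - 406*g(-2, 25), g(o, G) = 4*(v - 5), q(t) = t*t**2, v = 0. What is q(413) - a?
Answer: 70436951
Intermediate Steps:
q(t) = t**3
g(o, G) = -20 (g(o, G) = 4*(0 - 5) = 4*(-5) = -20)
a = 8046 (a = -74 - 406*(-20) = -74 + 8120 = 8046)
q(413) - a = 413**3 - 1*8046 = 70444997 - 8046 = 70436951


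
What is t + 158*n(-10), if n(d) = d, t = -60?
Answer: -1640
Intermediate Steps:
t + 158*n(-10) = -60 + 158*(-10) = -60 - 1580 = -1640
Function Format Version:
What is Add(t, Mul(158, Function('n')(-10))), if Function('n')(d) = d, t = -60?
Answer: -1640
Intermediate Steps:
Add(t, Mul(158, Function('n')(-10))) = Add(-60, Mul(158, -10)) = Add(-60, -1580) = -1640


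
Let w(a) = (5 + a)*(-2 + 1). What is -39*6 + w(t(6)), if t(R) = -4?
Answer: -235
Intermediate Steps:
w(a) = -5 - a (w(a) = (5 + a)*(-1) = -5 - a)
-39*6 + w(t(6)) = -39*6 + (-5 - 1*(-4)) = -234 + (-5 + 4) = -234 - 1 = -235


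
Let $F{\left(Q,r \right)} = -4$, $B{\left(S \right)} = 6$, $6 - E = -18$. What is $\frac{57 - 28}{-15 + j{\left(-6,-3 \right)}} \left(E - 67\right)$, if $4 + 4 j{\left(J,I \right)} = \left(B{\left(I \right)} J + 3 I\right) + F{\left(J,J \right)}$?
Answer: $\frac{4988}{113} \approx 44.142$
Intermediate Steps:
$E = 24$ ($E = 6 - -18 = 6 + 18 = 24$)
$j{\left(J,I \right)} = -2 + \frac{3 J}{2} + \frac{3 I}{4}$ ($j{\left(J,I \right)} = -1 + \frac{\left(6 J + 3 I\right) - 4}{4} = -1 + \frac{\left(3 I + 6 J\right) - 4}{4} = -1 + \frac{-4 + 3 I + 6 J}{4} = -1 + \left(-1 + \frac{3 J}{2} + \frac{3 I}{4}\right) = -2 + \frac{3 J}{2} + \frac{3 I}{4}$)
$\frac{57 - 28}{-15 + j{\left(-6,-3 \right)}} \left(E - 67\right) = \frac{57 - 28}{-15 + \left(-2 + \frac{3}{2} \left(-6\right) + \frac{3}{4} \left(-3\right)\right)} \left(24 - 67\right) = \frac{29}{-15 - \frac{53}{4}} \left(-43\right) = \frac{29}{- \frac{113}{4}} \left(-43\right) = 29 \left(- \frac{4}{113}\right) \left(-43\right) = \left(- \frac{116}{113}\right) \left(-43\right) = \frac{4988}{113}$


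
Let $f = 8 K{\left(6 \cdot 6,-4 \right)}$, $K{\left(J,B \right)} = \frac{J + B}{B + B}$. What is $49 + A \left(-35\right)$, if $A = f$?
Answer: $1169$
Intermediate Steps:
$K{\left(J,B \right)} = \frac{B + J}{2 B}$
$f = -32$ ($f = 8 \frac{-4 + 6 \cdot 6}{2 \left(-4\right)} = 8 \cdot \frac{1}{2} \left(- \frac{1}{4}\right) \left(-4 + 36\right) = 8 \cdot \frac{1}{2} \left(- \frac{1}{4}\right) 32 = 8 \left(-4\right) = -32$)
$A = -32$
$49 + A \left(-35\right) = 49 - -1120 = 49 + 1120 = 1169$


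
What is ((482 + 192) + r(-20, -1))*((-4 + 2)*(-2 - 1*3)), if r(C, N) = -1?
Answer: 6730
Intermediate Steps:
((482 + 192) + r(-20, -1))*((-4 + 2)*(-2 - 1*3)) = ((482 + 192) - 1)*((-4 + 2)*(-2 - 1*3)) = (674 - 1)*(-2*(-2 - 3)) = 673*(-2*(-5)) = 673*10 = 6730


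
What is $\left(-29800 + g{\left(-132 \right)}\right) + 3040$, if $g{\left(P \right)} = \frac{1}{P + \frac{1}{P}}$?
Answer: $- \frac{466293132}{17425} \approx -26760.0$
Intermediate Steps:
$\left(-29800 + g{\left(-132 \right)}\right) + 3040 = \left(-29800 - \frac{132}{1 + \left(-132\right)^{2}}\right) + 3040 = \left(-29800 - \frac{132}{1 + 17424}\right) + 3040 = \left(-29800 - \frac{132}{17425}\right) + 3040 = - \frac{519265132}{17425} + 3040 = - \frac{466293132}{17425}$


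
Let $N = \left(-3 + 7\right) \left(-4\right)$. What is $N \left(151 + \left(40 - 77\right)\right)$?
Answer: $-1824$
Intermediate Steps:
$N = -16$ ($N = 4 \left(-4\right) = -16$)
$N \left(151 + \left(40 - 77\right)\right) = - 16 \left(151 + \left(40 - 77\right)\right) = - 16 \left(151 - 37\right) = \left(-16\right) 114 = -1824$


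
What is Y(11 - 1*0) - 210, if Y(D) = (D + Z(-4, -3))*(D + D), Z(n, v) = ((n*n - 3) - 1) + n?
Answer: 208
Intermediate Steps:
Z(n, v) = -4 + n + n² (Z(n, v) = ((n² - 3) - 1) + n = ((-3 + n²) - 1) + n = (-4 + n²) + n = -4 + n + n²)
Y(D) = 2*D*(8 + D) (Y(D) = (D + (-4 - 4 + (-4)²))*(D + D) = (D + (-4 - 4 + 16))*(2*D) = (D + 8)*(2*D) = (8 + D)*(2*D) = 2*D*(8 + D))
Y(11 - 1*0) - 210 = 2*(11 - 1*0)*(8 + (11 - 1*0)) - 210 = 2*(11 + 0)*(8 + (11 + 0)) - 210 = 2*11*(8 + 11) - 210 = 2*11*19 - 210 = 418 - 210 = 208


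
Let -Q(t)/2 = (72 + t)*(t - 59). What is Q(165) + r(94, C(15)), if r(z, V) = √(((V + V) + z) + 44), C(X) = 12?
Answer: -50244 + 9*√2 ≈ -50231.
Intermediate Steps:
r(z, V) = √(44 + z + 2*V) (r(z, V) = √((2*V + z) + 44) = √((z + 2*V) + 44) = √(44 + z + 2*V))
Q(t) = -2*(-59 + t)*(72 + t) (Q(t) = -2*(72 + t)*(t - 59) = -2*(72 + t)*(-59 + t) = -2*(-59 + t)*(72 + t))
Q(165) + r(94, C(15)) = (8496 - 26*165 - 2*165²) + √(44 + 94 + 2*12) = (8496 - 4290 - 2*27225) + √(44 + 94 + 24) = (8496 - 4290 - 54450) + √162 = -50244 + 9*√2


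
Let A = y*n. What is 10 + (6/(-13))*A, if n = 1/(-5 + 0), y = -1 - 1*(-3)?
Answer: 662/65 ≈ 10.185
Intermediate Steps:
y = 2 (y = -1 + 3 = 2)
n = -⅕ (n = 1/(-5) = -⅕ ≈ -0.20000)
A = -⅖ (A = 2*(-⅕) = -⅖ ≈ -0.40000)
10 + (6/(-13))*A = 10 + (6/(-13))*(-⅖) = 10 + (6*(-1/13))*(-⅖) = 10 - 6/13*(-⅖) = 10 + 12/65 = 662/65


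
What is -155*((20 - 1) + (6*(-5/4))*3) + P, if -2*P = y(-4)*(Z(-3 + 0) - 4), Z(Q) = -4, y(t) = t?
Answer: 1053/2 ≈ 526.50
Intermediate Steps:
P = -16 (P = -(-2)*(-4 - 4) = -(-2)*(-8) = -½*32 = -16)
-155*((20 - 1) + (6*(-5/4))*3) + P = -155*((20 - 1) + (6*(-5/4))*3) - 16 = -155*(19 + (6*(-5*¼))*3) - 16 = -155*(19 + (6*(-5/4))*3) - 16 = -155*(19 - 15/2*3) - 16 = -155*(19 - 45/2) - 16 = -155*(-7/2) - 16 = 1085/2 - 16 = 1053/2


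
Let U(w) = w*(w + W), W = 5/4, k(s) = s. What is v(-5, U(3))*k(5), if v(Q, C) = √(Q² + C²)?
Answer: 5*√3001/4 ≈ 68.477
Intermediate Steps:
W = 5/4 (W = 5*(¼) = 5/4 ≈ 1.2500)
U(w) = w*(5/4 + w) (U(w) = w*(w + 5/4) = w*(5/4 + w))
v(Q, C) = √(C² + Q²)
v(-5, U(3))*k(5) = √(((¼)*3*(5 + 4*3))² + (-5)²)*5 = √(((¼)*3*(5 + 12))² + 25)*5 = √(((¼)*3*17)² + 25)*5 = √((51/4)² + 25)*5 = √(2601/16 + 25)*5 = √(3001/16)*5 = (√3001/4)*5 = 5*√3001/4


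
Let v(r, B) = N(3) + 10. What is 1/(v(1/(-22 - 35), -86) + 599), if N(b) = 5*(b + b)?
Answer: 1/639 ≈ 0.0015649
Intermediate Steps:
N(b) = 10*b (N(b) = 5*(2*b) = 10*b)
v(r, B) = 40 (v(r, B) = 10*3 + 10 = 30 + 10 = 40)
1/(v(1/(-22 - 35), -86) + 599) = 1/(40 + 599) = 1/639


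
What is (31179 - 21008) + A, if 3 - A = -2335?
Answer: 12509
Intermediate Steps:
A = 2338 (A = 3 - 1*(-2335) = 3 + 2335 = 2338)
(31179 - 21008) + A = (31179 - 21008) + 2338 = 10171 + 2338 = 12509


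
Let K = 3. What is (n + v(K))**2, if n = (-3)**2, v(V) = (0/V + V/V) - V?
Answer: 49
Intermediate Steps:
v(V) = 1 - V (v(V) = (0 + 1) - V = 1 - V)
n = 9
(n + v(K))**2 = (9 + (1 - 1*3))**2 = (9 + (1 - 3))**2 = (9 - 2)**2 = 7**2 = 49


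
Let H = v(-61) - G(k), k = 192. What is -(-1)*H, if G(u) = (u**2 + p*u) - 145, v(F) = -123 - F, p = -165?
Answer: -5101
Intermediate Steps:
G(u) = -145 + u**2 - 165*u (G(u) = (u**2 - 165*u) - 145 = -145 + u**2 - 165*u)
H = -5101 (H = (-123 - 1*(-61)) - (-145 + 192**2 - 165*192) = (-123 + 61) - (-145 + 36864 - 31680) = -62 - 1*5039 = -62 - 5039 = -5101)
-(-1)*H = -(-1)*(-5101) = -1*5101 = -5101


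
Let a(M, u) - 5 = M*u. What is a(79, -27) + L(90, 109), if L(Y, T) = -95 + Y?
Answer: -2133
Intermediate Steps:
a(M, u) = 5 + M*u
a(79, -27) + L(90, 109) = (5 + 79*(-27)) + (-95 + 90) = (5 - 2133) - 5 = -2128 - 5 = -2133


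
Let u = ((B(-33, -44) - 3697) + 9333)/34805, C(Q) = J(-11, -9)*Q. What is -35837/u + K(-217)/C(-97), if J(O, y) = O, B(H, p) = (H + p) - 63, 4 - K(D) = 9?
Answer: -1330876367075/5864232 ≈ -2.2695e+5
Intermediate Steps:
K(D) = -5 (K(D) = 4 - 1*9 = 4 - 9 = -5)
B(H, p) = -63 + H + p
C(Q) = -11*Q
u = 5496/34805 (u = (((-63 - 33 - 44) - 3697) + 9333)/34805 = ((-140 - 3697) + 9333)*(1/34805) = (-3837 + 9333)*(1/34805) = 5496*(1/34805) = 5496/34805 ≈ 0.15791)
-35837/u + K(-217)/C(-97) = -35837/5496/34805 - 5/((-11*(-97))) = -35837*34805/5496 - 5/1067 = -1247306785/5496 - 5*1/1067 = -1247306785/5496 - 5/1067 = -1330876367075/5864232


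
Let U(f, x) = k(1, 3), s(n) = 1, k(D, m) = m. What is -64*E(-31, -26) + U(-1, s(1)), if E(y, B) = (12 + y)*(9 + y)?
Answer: -26749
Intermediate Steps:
E(y, B) = (9 + y)*(12 + y)
U(f, x) = 3
-64*E(-31, -26) + U(-1, s(1)) = -64*(108 + (-31)² + 21*(-31)) + 3 = -64*(108 + 961 - 651) + 3 = -64*418 + 3 = -26752 + 3 = -26749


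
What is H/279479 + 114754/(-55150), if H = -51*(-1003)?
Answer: -14625122608/7706633425 ≈ -1.8977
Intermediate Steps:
H = 51153
H/279479 + 114754/(-55150) = 51153/279479 + 114754/(-55150) = 51153*(1/279479) + 114754*(-1/55150) = 51153/279479 - 57377/27575 = -14625122608/7706633425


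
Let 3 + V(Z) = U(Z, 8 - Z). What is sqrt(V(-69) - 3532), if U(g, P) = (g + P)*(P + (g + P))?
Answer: I*sqrt(2855) ≈ 53.432*I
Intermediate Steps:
U(g, P) = (P + g)*(g + 2*P) (U(g, P) = (P + g)*(P + (P + g)) = (P + g)*(g + 2*P))
V(Z) = -3 + Z**2 + 2*(8 - Z)**2 + 3*Z*(8 - Z) (V(Z) = -3 + (Z**2 + 2*(8 - Z)**2 + 3*(8 - Z)*Z) = -3 + (Z**2 + 2*(8 - Z)**2 + 3*Z*(8 - Z)) = -3 + Z**2 + 2*(8 - Z)**2 + 3*Z*(8 - Z))
sqrt(V(-69) - 3532) = sqrt((125 - 8*(-69)) - 3532) = sqrt((125 + 552) - 3532) = sqrt(677 - 3532) = sqrt(-2855) = I*sqrt(2855)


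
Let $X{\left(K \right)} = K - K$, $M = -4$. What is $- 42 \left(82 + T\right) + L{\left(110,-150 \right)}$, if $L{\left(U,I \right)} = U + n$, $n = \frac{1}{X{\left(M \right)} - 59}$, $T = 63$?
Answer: $- \frac{352821}{59} \approx -5980.0$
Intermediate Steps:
$X{\left(K \right)} = 0$
$n = - \frac{1}{59}$ ($n = \frac{1}{0 - 59} = \frac{1}{-59} = - \frac{1}{59} \approx -0.016949$)
$L{\left(U,I \right)} = - \frac{1}{59} + U$ ($L{\left(U,I \right)} = U - \frac{1}{59} = - \frac{1}{59} + U$)
$- 42 \left(82 + T\right) + L{\left(110,-150 \right)} = - 42 \left(82 + 63\right) + \left(- \frac{1}{59} + 110\right) = \left(-42\right) 145 + \frac{6489}{59} = -6090 + \frac{6489}{59} = - \frac{352821}{59}$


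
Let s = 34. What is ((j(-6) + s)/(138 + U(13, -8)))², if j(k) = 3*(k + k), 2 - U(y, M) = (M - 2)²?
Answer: 1/400 ≈ 0.0025000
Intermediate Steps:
U(y, M) = 2 - (-2 + M)² (U(y, M) = 2 - (M - 2)² = 2 - (-2 + M)²)
j(k) = 6*k (j(k) = 3*(2*k) = 6*k)
((j(-6) + s)/(138 + U(13, -8)))² = ((6*(-6) + 34)/(138 + (2 - (-2 - 8)²)))² = ((-36 + 34)/(138 + (2 - 1*(-10)²)))² = (-2/(138 + (2 - 1*100)))² = (-2/(138 + (2 - 100)))² = (-2/(138 - 98))² = (-2/40)² = (-2*1/40)² = (-1/20)² = 1/400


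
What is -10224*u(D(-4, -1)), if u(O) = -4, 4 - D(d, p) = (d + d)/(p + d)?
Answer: 40896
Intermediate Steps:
D(d, p) = 4 - 2*d/(d + p) (D(d, p) = 4 - (d + d)/(p + d) = 4 - 2*d/(d + p))
-10224*u(D(-4, -1)) = -10224*(-4) = 40896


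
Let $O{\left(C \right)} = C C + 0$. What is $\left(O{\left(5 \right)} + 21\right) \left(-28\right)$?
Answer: $-1288$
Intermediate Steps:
$O{\left(C \right)} = C^{2}$ ($O{\left(C \right)} = C^{2} + 0 = C^{2}$)
$\left(O{\left(5 \right)} + 21\right) \left(-28\right) = \left(5^{2} + 21\right) \left(-28\right) = \left(25 + 21\right) \left(-28\right) = 46 \left(-28\right) = -1288$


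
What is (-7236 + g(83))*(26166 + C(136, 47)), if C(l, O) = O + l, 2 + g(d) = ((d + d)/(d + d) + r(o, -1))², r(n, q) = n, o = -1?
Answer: -190714062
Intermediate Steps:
g(d) = -2 (g(d) = -2 + ((d + d)/(d + d) - 1)² = -2 + ((2*d)/((2*d)) - 1)² = -2 + ((2*d)*(1/(2*d)) - 1)² = -2 + (1 - 1)² = -2 + 0² = -2 + 0 = -2)
(-7236 + g(83))*(26166 + C(136, 47)) = (-7236 - 2)*(26166 + (47 + 136)) = -7238*(26166 + 183) = -7238*26349 = -190714062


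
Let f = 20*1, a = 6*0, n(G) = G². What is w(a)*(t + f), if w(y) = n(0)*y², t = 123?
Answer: 0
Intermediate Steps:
a = 0
f = 20
w(y) = 0 (w(y) = 0²*y² = 0*y² = 0)
w(a)*(t + f) = 0*(123 + 20) = 0*143 = 0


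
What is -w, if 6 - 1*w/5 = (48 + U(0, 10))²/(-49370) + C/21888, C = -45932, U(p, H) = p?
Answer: -1100219519/27015264 ≈ -40.726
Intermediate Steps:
w = 1100219519/27015264 (w = 30 - 5*((48 + 0)²/(-49370) - 45932/21888) = 30 - 5*(48²*(-1/49370) - 45932*1/21888) = 30 - 5*(2304*(-1/49370) - 11483/5472) = 30 - 5*(-1152/24685 - 11483/5472) = 30 - 5*(-289761599/135076320) = 30 + 289761599/27015264 = 1100219519/27015264 ≈ 40.726)
-w = -1*1100219519/27015264 = -1100219519/27015264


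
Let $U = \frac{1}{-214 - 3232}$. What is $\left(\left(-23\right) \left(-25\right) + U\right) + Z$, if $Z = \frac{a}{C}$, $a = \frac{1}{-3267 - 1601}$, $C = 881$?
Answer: $\frac{4248928087223}{7389443884} \approx 575.0$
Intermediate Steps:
$a = - \frac{1}{4868}$ ($a = \frac{1}{-4868} = - \frac{1}{4868} \approx -0.00020542$)
$U = - \frac{1}{3446}$ ($U = \frac{1}{-3446} = - \frac{1}{3446} \approx -0.00029019$)
$Z = - \frac{1}{4288708}$ ($Z = - \frac{1}{4868 \cdot 881} = \left(- \frac{1}{4868}\right) \frac{1}{881} = - \frac{1}{4288708} \approx -2.3317 \cdot 10^{-7}$)
$\left(\left(-23\right) \left(-25\right) + U\right) + Z = \left(\left(-23\right) \left(-25\right) - \frac{1}{3446}\right) - \frac{1}{4288708} = \left(575 - \frac{1}{3446}\right) - \frac{1}{4288708} = \frac{1981449}{3446} - \frac{1}{4288708} = \frac{4248928087223}{7389443884}$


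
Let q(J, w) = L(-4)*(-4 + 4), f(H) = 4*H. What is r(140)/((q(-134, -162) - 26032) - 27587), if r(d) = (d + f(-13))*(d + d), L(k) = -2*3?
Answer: -24640/53619 ≈ -0.45954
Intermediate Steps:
L(k) = -6
q(J, w) = 0 (q(J, w) = -6*(-4 + 4) = -6*0 = 0)
r(d) = 2*d*(-52 + d) (r(d) = (d + 4*(-13))*(d + d) = (d - 52)*(2*d) = (-52 + d)*(2*d) = 2*d*(-52 + d))
r(140)/((q(-134, -162) - 26032) - 27587) = (2*140*(-52 + 140))/((0 - 26032) - 27587) = (2*140*88)/(-26032 - 27587) = 24640/(-53619) = 24640*(-1/53619) = -24640/53619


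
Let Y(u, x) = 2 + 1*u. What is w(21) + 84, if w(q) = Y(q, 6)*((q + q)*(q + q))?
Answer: 40656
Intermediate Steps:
Y(u, x) = 2 + u
w(q) = 4*q²*(2 + q) (w(q) = (2 + q)*((q + q)*(q + q)) = (2 + q)*((2*q)*(2*q)) = (2 + q)*(4*q²) = 4*q²*(2 + q))
w(21) + 84 = 4*21²*(2 + 21) + 84 = 4*441*23 + 84 = 40572 + 84 = 40656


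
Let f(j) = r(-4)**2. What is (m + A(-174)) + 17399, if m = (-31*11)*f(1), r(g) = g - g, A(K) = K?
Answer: 17225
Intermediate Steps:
r(g) = 0
f(j) = 0 (f(j) = 0**2 = 0)
m = 0 (m = -31*11*0 = -341*0 = 0)
(m + A(-174)) + 17399 = (0 - 174) + 17399 = -174 + 17399 = 17225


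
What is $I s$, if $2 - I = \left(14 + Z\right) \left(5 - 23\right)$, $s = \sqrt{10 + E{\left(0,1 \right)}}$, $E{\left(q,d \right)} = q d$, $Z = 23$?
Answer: $668 \sqrt{10} \approx 2112.4$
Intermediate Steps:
$E{\left(q,d \right)} = d q$
$s = \sqrt{10}$ ($s = \sqrt{10 + 1 \cdot 0} = \sqrt{10 + 0} = \sqrt{10} \approx 3.1623$)
$I = 668$ ($I = 2 - \left(14 + 23\right) \left(5 - 23\right) = 2 - 37 \left(-18\right) = 2 - -666 = 2 + 666 = 668$)
$I s = 668 \sqrt{10}$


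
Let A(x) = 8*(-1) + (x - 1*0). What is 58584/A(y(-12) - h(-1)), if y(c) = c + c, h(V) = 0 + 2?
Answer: -29292/17 ≈ -1723.1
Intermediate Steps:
h(V) = 2
y(c) = 2*c
A(x) = -8 + x (A(x) = -8 + (x + 0) = -8 + x)
58584/A(y(-12) - h(-1)) = 58584/(-8 + (2*(-12) - 1*2)) = 58584/(-8 + (-24 - 2)) = 58584/(-8 - 26) = 58584/(-34) = 58584*(-1/34) = -29292/17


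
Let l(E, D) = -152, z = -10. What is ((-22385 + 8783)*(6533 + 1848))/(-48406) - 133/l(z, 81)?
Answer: 456162869/193624 ≈ 2355.9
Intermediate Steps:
((-22385 + 8783)*(6533 + 1848))/(-48406) - 133/l(z, 81) = ((-22385 + 8783)*(6533 + 1848))/(-48406) - 133/(-152) = -13602*8381*(-1/48406) - 133*(-1/152) = -113998362*(-1/48406) + 7/8 = 56999181/24203 + 7/8 = 456162869/193624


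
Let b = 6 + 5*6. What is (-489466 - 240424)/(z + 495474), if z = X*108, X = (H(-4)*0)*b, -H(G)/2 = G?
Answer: -52135/35391 ≈ -1.4731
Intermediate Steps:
H(G) = -2*G
b = 36 (b = 6 + 30 = 36)
X = 0 (X = (-2*(-4)*0)*36 = (8*0)*36 = 0*36 = 0)
z = 0 (z = 0*108 = 0)
(-489466 - 240424)/(z + 495474) = (-489466 - 240424)/(0 + 495474) = -729890/495474 = -729890*1/495474 = -52135/35391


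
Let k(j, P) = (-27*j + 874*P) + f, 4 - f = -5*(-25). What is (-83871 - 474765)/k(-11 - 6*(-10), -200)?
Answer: 46553/14687 ≈ 3.1697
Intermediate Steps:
f = -121 (f = 4 - (-5)*(-25) = 4 - 1*125 = 4 - 125 = -121)
k(j, P) = -121 - 27*j + 874*P (k(j, P) = (-27*j + 874*P) - 121 = -121 - 27*j + 874*P)
(-83871 - 474765)/k(-11 - 6*(-10), -200) = (-83871 - 474765)/(-121 - 27*(-11 - 6*(-10)) + 874*(-200)) = -558636/(-121 - 27*(-11 + 60) - 174800) = -558636/(-121 - 27*49 - 174800) = -558636/(-121 - 1323 - 174800) = -558636/(-176244) = -558636*(-1/176244) = 46553/14687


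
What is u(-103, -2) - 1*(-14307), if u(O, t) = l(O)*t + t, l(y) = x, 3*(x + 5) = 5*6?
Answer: 14295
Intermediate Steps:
x = 5 (x = -5 + (5*6)/3 = -5 + (⅓)*30 = -5 + 10 = 5)
l(y) = 5
u(O, t) = 6*t (u(O, t) = 5*t + t = 6*t)
u(-103, -2) - 1*(-14307) = 6*(-2) - 1*(-14307) = -12 + 14307 = 14295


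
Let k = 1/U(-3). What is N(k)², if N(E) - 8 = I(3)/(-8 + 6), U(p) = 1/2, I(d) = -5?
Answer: 441/4 ≈ 110.25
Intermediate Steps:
U(p) = ½
k = 2 (k = 1/(½) = 2)
N(E) = 21/2 (N(E) = 8 - 5/(-8 + 6) = 8 - 5/(-2) = 8 - 5*(-½) = 8 + 5/2 = 21/2)
N(k)² = (21/2)² = 441/4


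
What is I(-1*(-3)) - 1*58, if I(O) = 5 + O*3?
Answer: -44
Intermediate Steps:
I(O) = 5 + 3*O
I(-1*(-3)) - 1*58 = (5 + 3*(-1*(-3))) - 1*58 = (5 + 3*3) - 58 = (5 + 9) - 58 = 14 - 58 = -44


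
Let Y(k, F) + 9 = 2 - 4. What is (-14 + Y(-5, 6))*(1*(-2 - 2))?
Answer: 100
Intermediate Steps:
Y(k, F) = -11 (Y(k, F) = -9 + (2 - 4) = -9 - 2 = -11)
(-14 + Y(-5, 6))*(1*(-2 - 2)) = (-14 - 11)*(1*(-2 - 2)) = -25*(-4) = 100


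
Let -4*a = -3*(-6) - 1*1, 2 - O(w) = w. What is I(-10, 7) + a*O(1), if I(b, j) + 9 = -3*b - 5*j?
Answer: -73/4 ≈ -18.250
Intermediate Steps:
O(w) = 2 - w
a = -17/4 (a = -(-3*(-6) - 1*1)/4 = -(18 - 1)/4 = -1/4*17 = -17/4 ≈ -4.2500)
I(b, j) = -9 - 5*j - 3*b (I(b, j) = -9 + (-3*b - 5*j) = -9 + (-5*j - 3*b) = -9 - 5*j - 3*b)
I(-10, 7) + a*O(1) = (-9 - 5*7 - 3*(-10)) - 17*(2 - 1*1)/4 = (-9 - 35 + 30) - 17*(2 - 1)/4 = -14 - 17/4*1 = -14 - 17/4 = -73/4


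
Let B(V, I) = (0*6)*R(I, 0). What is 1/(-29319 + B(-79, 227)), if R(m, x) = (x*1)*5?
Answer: -1/29319 ≈ -3.4108e-5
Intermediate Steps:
R(m, x) = 5*x (R(m, x) = x*5 = 5*x)
B(V, I) = 0 (B(V, I) = (0*6)*(5*0) = 0*0 = 0)
1/(-29319 + B(-79, 227)) = 1/(-29319 + 0) = 1/(-29319) = -1/29319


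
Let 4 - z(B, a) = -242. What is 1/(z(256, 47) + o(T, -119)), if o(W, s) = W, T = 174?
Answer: 1/420 ≈ 0.0023810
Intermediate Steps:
z(B, a) = 246 (z(B, a) = 4 - 1*(-242) = 4 + 242 = 246)
1/(z(256, 47) + o(T, -119)) = 1/(246 + 174) = 1/420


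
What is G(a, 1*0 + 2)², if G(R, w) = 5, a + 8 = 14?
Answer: 25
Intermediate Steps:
a = 6 (a = -8 + 14 = 6)
G(a, 1*0 + 2)² = 5² = 25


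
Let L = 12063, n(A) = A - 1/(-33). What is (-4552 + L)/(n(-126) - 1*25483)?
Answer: -35409/120728 ≈ -0.29330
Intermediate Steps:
n(A) = 1/33 + A (n(A) = A - 1*(-1/33) = A + 1/33 = 1/33 + A)
(-4552 + L)/(n(-126) - 1*25483) = (-4552 + 12063)/((1/33 - 126) - 1*25483) = 7511/(-4157/33 - 25483) = 7511/(-845096/33) = 7511*(-33/845096) = -35409/120728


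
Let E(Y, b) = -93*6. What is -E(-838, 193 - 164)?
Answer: 558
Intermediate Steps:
E(Y, b) = -558
-E(-838, 193 - 164) = -1*(-558) = 558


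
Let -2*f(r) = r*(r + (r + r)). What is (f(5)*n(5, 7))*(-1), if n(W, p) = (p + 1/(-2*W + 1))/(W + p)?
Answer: 775/36 ≈ 21.528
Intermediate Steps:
f(r) = -3*r²/2 (f(r) = -r*(r + (r + r))/2 = -r*(r + 2*r)/2 = -r*3*r/2 = -3*r²/2)
n(W, p) = (p + 1/(1 - 2*W))/(W + p)
(f(5)*n(5, 7))*(-1) = ((-3/2*5²)*((-1 - 1*7 + 2*5*7)/(-1*5 - 1*7 + 2*5² + 2*5*7)))*(-1) = ((-3/2*25)*((-1 - 7 + 70)/(-5 - 7 + 2*25 + 70)))*(-1) = -75*62/(2*(-5 - 7 + 50 + 70))*(-1) = -75*62/(2*108)*(-1) = -25*62/72*(-1) = -75/2*31/54*(-1) = -775/36*(-1) = 775/36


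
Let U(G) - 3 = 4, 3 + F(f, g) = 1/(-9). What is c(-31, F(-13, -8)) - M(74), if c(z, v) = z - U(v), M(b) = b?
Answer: -112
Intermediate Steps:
F(f, g) = -28/9 (F(f, g) = -3 + 1/(-9) = -3 - ⅑ = -28/9)
U(G) = 7 (U(G) = 3 + 4 = 7)
c(z, v) = -7 + z (c(z, v) = z - 1*7 = z - 7 = -7 + z)
c(-31, F(-13, -8)) - M(74) = (-7 - 31) - 1*74 = -38 - 74 = -112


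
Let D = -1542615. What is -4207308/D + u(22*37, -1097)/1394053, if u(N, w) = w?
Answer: 1954506030223/716829022865 ≈ 2.7266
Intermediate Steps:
-4207308/D + u(22*37, -1097)/1394053 = -4207308/(-1542615) - 1097/1394053 = -4207308*(-1/1542615) - 1097*1/1394053 = 1402436/514205 - 1097/1394053 = 1954506030223/716829022865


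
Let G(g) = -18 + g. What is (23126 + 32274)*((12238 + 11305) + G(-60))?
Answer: 1299961000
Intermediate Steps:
(23126 + 32274)*((12238 + 11305) + G(-60)) = (23126 + 32274)*((12238 + 11305) + (-18 - 60)) = 55400*(23543 - 78) = 55400*23465 = 1299961000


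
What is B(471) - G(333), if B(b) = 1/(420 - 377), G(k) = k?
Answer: -14318/43 ≈ -332.98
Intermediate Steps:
B(b) = 1/43
B(471) - G(333) = 1/43 - 1*333 = 1/43 - 333 = -14318/43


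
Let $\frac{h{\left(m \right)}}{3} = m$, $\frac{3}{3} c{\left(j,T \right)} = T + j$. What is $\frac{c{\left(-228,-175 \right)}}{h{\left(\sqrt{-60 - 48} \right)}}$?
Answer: $\frac{403 i \sqrt{3}}{54} \approx 12.926 i$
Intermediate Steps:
$c{\left(j,T \right)} = T + j$
$h{\left(m \right)} = 3 m$
$\frac{c{\left(-228,-175 \right)}}{h{\left(\sqrt{-60 - 48} \right)}} = \frac{-175 - 228}{3 \sqrt{-60 - 48}} = - \frac{403}{3 \sqrt{-108}} = - \frac{403}{3 \cdot 6 i \sqrt{3}} = - \frac{403}{18 i \sqrt{3}} = - 403 \left(- \frac{i \sqrt{3}}{54}\right) = \frac{403 i \sqrt{3}}{54}$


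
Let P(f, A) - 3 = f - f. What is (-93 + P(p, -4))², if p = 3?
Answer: 8100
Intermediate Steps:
P(f, A) = 3 (P(f, A) = 3 + (f - f) = 3 + 0 = 3)
(-93 + P(p, -4))² = (-93 + 3)² = (-90)² = 8100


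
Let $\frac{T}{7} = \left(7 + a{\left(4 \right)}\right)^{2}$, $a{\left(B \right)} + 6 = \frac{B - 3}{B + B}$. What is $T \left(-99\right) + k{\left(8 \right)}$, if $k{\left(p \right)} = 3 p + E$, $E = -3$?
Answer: $- \frac{54789}{64} \approx -856.08$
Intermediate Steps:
$a{\left(B \right)} = -6 + \frac{-3 + B}{2 B}$ ($a{\left(B \right)} = -6 + \frac{B - 3}{B + B} = -6 + \frac{-3 + B}{2 B}$)
$k{\left(p \right)} = -3 + 3 p$ ($k{\left(p \right)} = 3 p - 3 = -3 + 3 p$)
$T = \frac{567}{64}$ ($T = 7 \left(7 + \frac{-3 - 44}{2 \cdot 4}\right)^{2} = 7 \left(7 + \frac{1}{2} \cdot \frac{1}{4} \left(-3 - 44\right)\right)^{2} = 7 \left(7 + \frac{1}{2} \cdot \frac{1}{4} \left(-47\right)\right)^{2} = 7 \left(7 - \frac{47}{8}\right)^{2} = 7 \left(\frac{9}{8}\right)^{2} = 7 \cdot \frac{81}{64} = \frac{567}{64} \approx 8.8594$)
$T \left(-99\right) + k{\left(8 \right)} = \frac{567}{64} \left(-99\right) + \left(-3 + 3 \cdot 8\right) = - \frac{56133}{64} + \left(-3 + 24\right) = - \frac{56133}{64} + 21 = - \frac{54789}{64}$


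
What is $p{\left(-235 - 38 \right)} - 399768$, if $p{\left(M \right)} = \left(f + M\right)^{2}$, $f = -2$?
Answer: $-324143$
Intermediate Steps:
$p{\left(M \right)} = \left(-2 + M\right)^{2}$
$p{\left(-235 - 38 \right)} - 399768 = \left(-2 - 273\right)^{2} - 399768 = \left(-275\right)^{2} - 399768 = 75625 - 399768 = -324143$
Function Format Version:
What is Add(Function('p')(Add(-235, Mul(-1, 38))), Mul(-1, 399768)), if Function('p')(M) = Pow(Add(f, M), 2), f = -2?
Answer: -324143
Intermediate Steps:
Function('p')(M) = Pow(Add(-2, M), 2)
Add(Function('p')(Add(-235, Mul(-1, 38))), Mul(-1, 399768)) = Add(Pow(Add(-2, Add(-235, Mul(-1, 38))), 2), Mul(-1, 399768)) = Add(Pow(Add(-2, Add(-235, -38)), 2), -399768) = Add(Pow(Add(-2, -273), 2), -399768) = Add(Pow(-275, 2), -399768) = Add(75625, -399768) = -324143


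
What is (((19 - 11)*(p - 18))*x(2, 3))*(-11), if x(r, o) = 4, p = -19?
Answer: 13024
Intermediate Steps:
(((19 - 11)*(p - 18))*x(2, 3))*(-11) = (((19 - 11)*(-19 - 18))*4)*(-11) = ((8*(-37))*4)*(-11) = -296*4*(-11) = -1184*(-11) = 13024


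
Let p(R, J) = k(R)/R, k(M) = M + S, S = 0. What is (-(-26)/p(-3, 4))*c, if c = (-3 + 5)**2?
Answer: 104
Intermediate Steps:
k(M) = M (k(M) = M + 0 = M)
p(R, J) = 1 (p(R, J) = R/R = 1)
c = 4 (c = 2**2 = 4)
(-(-26)/p(-3, 4))*c = -(-26)/1*4 = -(-26)*4 = -2*(-13)*4 = 26*4 = 104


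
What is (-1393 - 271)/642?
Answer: -832/321 ≈ -2.5919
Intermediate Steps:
(-1393 - 271)/642 = -1664*1/642 = -832/321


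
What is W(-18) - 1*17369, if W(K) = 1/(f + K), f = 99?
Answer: -1406888/81 ≈ -17369.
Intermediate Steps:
W(K) = 1/(99 + K)
W(-18) - 1*17369 = 1/(99 - 18) - 1*17369 = 1/81 - 17369 = -1406888/81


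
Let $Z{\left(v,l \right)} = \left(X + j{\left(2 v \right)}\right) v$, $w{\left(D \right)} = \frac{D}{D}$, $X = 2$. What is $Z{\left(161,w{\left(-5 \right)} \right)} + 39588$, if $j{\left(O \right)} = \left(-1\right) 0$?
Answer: $39910$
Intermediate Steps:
$j{\left(O \right)} = 0$
$w{\left(D \right)} = 1$
$Z{\left(v,l \right)} = 2 v$ ($Z{\left(v,l \right)} = \left(2 + 0\right) v = 2 v$)
$Z{\left(161,w{\left(-5 \right)} \right)} + 39588 = 2 \cdot 161 + 39588 = 322 + 39588 = 39910$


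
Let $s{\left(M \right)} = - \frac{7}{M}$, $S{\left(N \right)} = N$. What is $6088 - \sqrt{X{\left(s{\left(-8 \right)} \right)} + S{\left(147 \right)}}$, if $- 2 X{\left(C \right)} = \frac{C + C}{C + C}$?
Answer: $6088 - \frac{\sqrt{586}}{2} \approx 6075.9$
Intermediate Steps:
$X{\left(C \right)} = - \frac{1}{2}$ ($X{\left(C \right)} = - \frac{\left(C + C\right) \frac{1}{C + C}}{2} = - \frac{2 C \frac{1}{2 C}}{2} = \left(- \frac{1}{2}\right) 1 = - \frac{1}{2}$)
$6088 - \sqrt{X{\left(s{\left(-8 \right)} \right)} + S{\left(147 \right)}} = 6088 - \sqrt{- \frac{1}{2} + 147} = 6088 - \sqrt{\frac{293}{2}} = 6088 - \frac{\sqrt{586}}{2}$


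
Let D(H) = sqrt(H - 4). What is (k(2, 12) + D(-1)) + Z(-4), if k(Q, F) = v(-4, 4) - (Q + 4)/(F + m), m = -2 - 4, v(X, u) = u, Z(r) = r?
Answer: -1 + I*sqrt(5) ≈ -1.0 + 2.2361*I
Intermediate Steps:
D(H) = sqrt(-4 + H)
m = -6
k(Q, F) = 4 - (4 + Q)/(-6 + F) (k(Q, F) = 4 - (Q + 4)/(F - 6) = 4 - (4 + Q)/(-6 + F))
(k(2, 12) + D(-1)) + Z(-4) = ((-28 - 1*2 + 4*12)/(-6 + 12) + sqrt(-4 - 1)) - 4 = ((-28 - 2 + 48)/6 + sqrt(-5)) - 4 = ((1/6)*18 + I*sqrt(5)) - 4 = (3 + I*sqrt(5)) - 4 = -1 + I*sqrt(5)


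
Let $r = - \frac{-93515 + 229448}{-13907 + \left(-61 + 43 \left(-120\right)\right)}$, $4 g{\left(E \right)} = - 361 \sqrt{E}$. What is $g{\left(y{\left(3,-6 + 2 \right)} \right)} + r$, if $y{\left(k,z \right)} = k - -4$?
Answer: $\frac{45311}{6376} - \frac{361 \sqrt{7}}{4} \approx -231.67$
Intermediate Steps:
$y{\left(k,z \right)} = 4 + k$ ($y{\left(k,z \right)} = k + 4 = 4 + k$)
$g{\left(E \right)} = - \frac{361 \sqrt{E}}{4}$ ($g{\left(E \right)} = \frac{\left(-361\right) \sqrt{E}}{4} = - \frac{361 \sqrt{E}}{4}$)
$r = \frac{45311}{6376}$ ($r = - \frac{135933}{-13907 - 5221} = - \frac{135933}{-19128} = - \frac{135933 \left(-1\right)}{19128} = \left(-1\right) \left(- \frac{45311}{6376}\right) = \frac{45311}{6376} \approx 7.1065$)
$g{\left(y{\left(3,-6 + 2 \right)} \right)} + r = - \frac{361 \sqrt{4 + 3}}{4} + \frac{45311}{6376} = - \frac{361 \sqrt{7}}{4} + \frac{45311}{6376} = \frac{45311}{6376} - \frac{361 \sqrt{7}}{4}$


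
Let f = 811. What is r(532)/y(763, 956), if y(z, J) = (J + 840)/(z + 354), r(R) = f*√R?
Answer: 905887*√133/898 ≈ 11634.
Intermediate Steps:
r(R) = 811*√R
y(z, J) = (840 + J)/(354 + z)
r(532)/y(763, 956) = (811*√532)/(((840 + 956)/(354 + 763))) = (811*(2*√133))/((1796/1117)) = (1622*√133)/(((1/1117)*1796)) = (1622*√133)/(1796/1117) = (1622*√133)*(1117/1796) = 905887*√133/898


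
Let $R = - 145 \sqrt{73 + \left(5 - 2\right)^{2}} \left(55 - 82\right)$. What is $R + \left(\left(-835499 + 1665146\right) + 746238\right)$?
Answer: $1575885 + 3915 \sqrt{82} \approx 1.6113 \cdot 10^{6}$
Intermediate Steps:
$R = 3915 \sqrt{82}$ ($R = - 145 \sqrt{73 + 3^{2}} \left(-27\right) = - 145 \sqrt{73 + 9} \left(-27\right) = - 145 \sqrt{82} \left(-27\right) = 3915 \sqrt{82} \approx 35452.0$)
$R + \left(\left(-835499 + 1665146\right) + 746238\right) = 3915 \sqrt{82} + \left(\left(-835499 + 1665146\right) + 746238\right) = 3915 \sqrt{82} + \left(829647 + 746238\right) = 3915 \sqrt{82} + 1575885 = 1575885 + 3915 \sqrt{82}$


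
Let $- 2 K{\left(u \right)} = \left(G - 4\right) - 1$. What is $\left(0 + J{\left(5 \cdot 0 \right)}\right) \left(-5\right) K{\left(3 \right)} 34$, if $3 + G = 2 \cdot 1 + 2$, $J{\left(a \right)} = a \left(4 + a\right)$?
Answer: $0$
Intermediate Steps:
$G = 1$ ($G = -3 + \left(2 \cdot 1 + 2\right) = -3 + \left(2 + 2\right) = -3 + 4 = 1$)
$K{\left(u \right)} = 2$ ($K{\left(u \right)} = - \frac{\left(1 - 4\right) - 1}{2} = - \frac{-3 - 1}{2} = \left(- \frac{1}{2}\right) \left(-4\right) = 2$)
$\left(0 + J{\left(5 \cdot 0 \right)}\right) \left(-5\right) K{\left(3 \right)} 34 = \left(0 + 5 \cdot 0 \left(4 + 5 \cdot 0\right)\right) \left(-5\right) 2 \cdot 34 = \left(0 + 0 \left(4 + 0\right)\right) \left(-5\right) 2 \cdot 34 = \left(0 + 0 \cdot 4\right) \left(-5\right) 2 \cdot 34 = \left(0 + 0\right) \left(-5\right) 2 \cdot 34 = 0 \left(-5\right) 2 \cdot 34 = 0 \cdot 2 \cdot 34 = 0 \cdot 34 = 0$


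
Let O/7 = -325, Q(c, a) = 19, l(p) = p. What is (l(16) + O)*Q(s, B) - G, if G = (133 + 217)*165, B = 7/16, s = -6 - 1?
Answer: -100671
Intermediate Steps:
s = -7
B = 7/16 (B = 7*(1/16) = 7/16 ≈ 0.43750)
O = -2275 (O = 7*(-325) = -2275)
G = 57750 (G = 350*165 = 57750)
(l(16) + O)*Q(s, B) - G = (16 - 2275)*19 - 1*57750 = -2259*19 - 57750 = -42921 - 57750 = -100671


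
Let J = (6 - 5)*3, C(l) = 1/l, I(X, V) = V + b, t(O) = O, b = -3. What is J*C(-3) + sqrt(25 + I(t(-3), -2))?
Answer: -1 + 2*sqrt(5) ≈ 3.4721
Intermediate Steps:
I(X, V) = -3 + V (I(X, V) = V - 3 = -3 + V)
J = 3 (J = 1*3 = 3)
J*C(-3) + sqrt(25 + I(t(-3), -2)) = 3/(-3) + sqrt(25 + (-3 - 2)) = 3*(-1/3) + sqrt(25 - 5) = -1 + sqrt(20) = -1 + 2*sqrt(5)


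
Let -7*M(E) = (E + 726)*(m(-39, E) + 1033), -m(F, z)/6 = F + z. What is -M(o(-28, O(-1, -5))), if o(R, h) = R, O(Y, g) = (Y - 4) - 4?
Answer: 143090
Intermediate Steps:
O(Y, g) = -8 + Y (O(Y, g) = (-4 + Y) - 4 = -8 + Y)
m(F, z) = -6*F - 6*z (m(F, z) = -6*(F + z) = -6*F - 6*z)
M(E) = -(726 + E)*(1267 - 6*E)/7 (M(E) = -(E + 726)*((-6*(-39) - 6*E) + 1033)/7 = -(726 + E)*((234 - 6*E) + 1033)/7 = -(726 + E)*(1267 - 6*E)/7)
-M(o(-28, O(-1, -5))) = -(-131406 + (6/7)*(-28)**2 + (3089/7)*(-28)) = -(-131406 + (6/7)*784 - 12356) = -(-131406 + 672 - 12356) = -1*(-143090) = 143090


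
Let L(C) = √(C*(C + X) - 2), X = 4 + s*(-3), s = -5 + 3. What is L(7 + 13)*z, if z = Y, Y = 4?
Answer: 4*√598 ≈ 97.816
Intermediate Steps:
s = -2
X = 10 (X = 4 - 2*(-3) = 4 + 6 = 10)
L(C) = √(-2 + C*(10 + C)) (L(C) = √(C*(C + 10) - 2) = √(C*(10 + C) - 2) = √(-2 + C*(10 + C)))
z = 4
L(7 + 13)*z = √(-2 + (7 + 13)² + 10*(7 + 13))*4 = √(-2 + 20² + 10*20)*4 = √(-2 + 400 + 200)*4 = √598*4 = 4*√598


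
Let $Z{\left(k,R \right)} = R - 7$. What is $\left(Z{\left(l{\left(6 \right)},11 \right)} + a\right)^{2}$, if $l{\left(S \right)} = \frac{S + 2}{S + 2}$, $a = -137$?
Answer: $17689$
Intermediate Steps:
$l{\left(S \right)} = 1$ ($l{\left(S \right)} = \frac{2 + S}{2 + S} = 1$)
$Z{\left(k,R \right)} = -7 + R$ ($Z{\left(k,R \right)} = R - 7 = -7 + R$)
$\left(Z{\left(l{\left(6 \right)},11 \right)} + a\right)^{2} = \left(\left(-7 + 11\right) - 137\right)^{2} = \left(4 - 137\right)^{2} = \left(-133\right)^{2} = 17689$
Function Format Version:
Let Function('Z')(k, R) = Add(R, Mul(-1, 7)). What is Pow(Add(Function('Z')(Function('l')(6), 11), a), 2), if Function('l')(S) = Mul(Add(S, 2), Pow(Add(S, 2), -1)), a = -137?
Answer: 17689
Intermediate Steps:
Function('l')(S) = 1 (Function('l')(S) = Mul(Add(2, S), Pow(Add(2, S), -1)) = 1)
Function('Z')(k, R) = Add(-7, R) (Function('Z')(k, R) = Add(R, -7) = Add(-7, R))
Pow(Add(Function('Z')(Function('l')(6), 11), a), 2) = Pow(Add(Add(-7, 11), -137), 2) = Pow(Add(4, -137), 2) = Pow(-133, 2) = 17689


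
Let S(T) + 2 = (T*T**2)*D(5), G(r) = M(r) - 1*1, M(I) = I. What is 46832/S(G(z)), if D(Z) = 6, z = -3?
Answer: -23416/193 ≈ -121.33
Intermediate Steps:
G(r) = -1 + r (G(r) = r - 1*1 = r - 1 = -1 + r)
S(T) = -2 + 6*T**3 (S(T) = -2 + (T*T**2)*6 = -2 + T**3*6 = -2 + 6*T**3)
46832/S(G(z)) = 46832/(-2 + 6*(-1 - 3)**3) = 46832/(-2 + 6*(-4)**3) = 46832/(-2 + 6*(-64)) = 46832/(-2 - 384) = 46832/(-386) = 46832*(-1/386) = -23416/193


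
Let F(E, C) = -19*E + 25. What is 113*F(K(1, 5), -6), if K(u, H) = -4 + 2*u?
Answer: 7119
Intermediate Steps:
F(E, C) = 25 - 19*E
113*F(K(1, 5), -6) = 113*(25 - 19*(-4 + 2*1)) = 113*(25 - 19*(-4 + 2)) = 113*(25 - 19*(-2)) = 113*(25 + 38) = 113*63 = 7119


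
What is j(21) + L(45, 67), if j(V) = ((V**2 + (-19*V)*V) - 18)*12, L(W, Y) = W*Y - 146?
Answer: -92603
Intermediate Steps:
L(W, Y) = -146 + W*Y
j(V) = -216 - 216*V**2 (j(V) = ((V**2 - 19*V**2) - 18)*12 = (-18*V**2 - 18)*12 = (-18 - 18*V**2)*12 = -216 - 216*V**2)
j(21) + L(45, 67) = (-216 - 216*21**2) + (-146 + 45*67) = (-216 - 216*441) + (-146 + 3015) = (-216 - 95256) + 2869 = -95472 + 2869 = -92603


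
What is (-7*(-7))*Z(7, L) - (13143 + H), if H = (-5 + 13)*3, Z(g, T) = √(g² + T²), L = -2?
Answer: -13167 + 49*√53 ≈ -12810.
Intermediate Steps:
Z(g, T) = √(T² + g²)
H = 24 (H = 8*3 = 24)
(-7*(-7))*Z(7, L) - (13143 + H) = (-7*(-7))*√((-2)² + 7²) - (13143 + 24) = 49*√(4 + 49) - 1*13167 = 49*√53 - 13167 = -13167 + 49*√53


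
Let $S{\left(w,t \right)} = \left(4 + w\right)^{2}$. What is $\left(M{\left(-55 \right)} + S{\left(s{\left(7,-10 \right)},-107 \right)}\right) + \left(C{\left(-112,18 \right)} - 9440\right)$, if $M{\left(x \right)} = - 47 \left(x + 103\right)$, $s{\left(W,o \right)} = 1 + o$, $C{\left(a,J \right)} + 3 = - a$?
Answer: $-11562$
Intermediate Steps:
$C{\left(a,J \right)} = -3 - a$
$M{\left(x \right)} = -4841 - 47 x$ ($M{\left(x \right)} = - 47 \left(103 + x\right) = -4841 - 47 x$)
$\left(M{\left(-55 \right)} + S{\left(s{\left(7,-10 \right)},-107 \right)}\right) + \left(C{\left(-112,18 \right)} - 9440\right) = \left(\left(-4841 - -2585\right) + \left(4 + \left(1 - 10\right)\right)^{2}\right) - 9331 = \left(\left(-4841 + 2585\right) + \left(4 - 9\right)^{2}\right) + \left(\left(-3 + 112\right) - 9440\right) = \left(-2256 + \left(-5\right)^{2}\right) + \left(109 - 9440\right) = \left(-2256 + 25\right) - 9331 = -2231 - 9331 = -11562$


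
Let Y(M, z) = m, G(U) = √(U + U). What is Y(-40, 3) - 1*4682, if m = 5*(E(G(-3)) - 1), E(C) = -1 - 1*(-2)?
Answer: -4682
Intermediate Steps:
G(U) = √2*√U (G(U) = √(2*U) = √2*√U)
E(C) = 1 (E(C) = -1 + 2 = 1)
m = 0 (m = 5*(1 - 1) = 5*0 = 0)
Y(M, z) = 0
Y(-40, 3) - 1*4682 = 0 - 1*4682 = 0 - 4682 = -4682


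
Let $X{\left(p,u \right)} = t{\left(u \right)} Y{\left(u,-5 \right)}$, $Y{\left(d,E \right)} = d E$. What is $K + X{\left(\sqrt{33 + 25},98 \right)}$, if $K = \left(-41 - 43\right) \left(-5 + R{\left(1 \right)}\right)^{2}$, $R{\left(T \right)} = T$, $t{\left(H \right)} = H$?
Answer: $-49364$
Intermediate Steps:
$Y{\left(d,E \right)} = E d$
$X{\left(p,u \right)} = - 5 u^{2}$ ($X{\left(p,u \right)} = u \left(- 5 u\right) = - 5 u^{2}$)
$K = -1344$ ($K = \left(-41 - 43\right) \left(-5 + 1\right)^{2} = - 84 \left(-4\right)^{2} = \left(-84\right) 16 = -1344$)
$K + X{\left(\sqrt{33 + 25},98 \right)} = -1344 - 5 \cdot 98^{2} = -1344 - 48020 = -49364$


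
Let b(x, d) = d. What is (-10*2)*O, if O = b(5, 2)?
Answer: -40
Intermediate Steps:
O = 2
(-10*2)*O = -10*2*2 = -20*2 = -40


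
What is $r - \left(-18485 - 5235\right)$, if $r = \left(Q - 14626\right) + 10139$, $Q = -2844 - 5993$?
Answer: $10396$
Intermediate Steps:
$Q = -8837$ ($Q = -2844 - 5993 = -8837$)
$r = -13324$ ($r = \left(-8837 - 14626\right) + 10139 = -23463 + 10139 = -13324$)
$r - \left(-18485 - 5235\right) = -13324 - \left(-18485 - 5235\right) = -13324 - -23720 = -13324 + 23720 = 10396$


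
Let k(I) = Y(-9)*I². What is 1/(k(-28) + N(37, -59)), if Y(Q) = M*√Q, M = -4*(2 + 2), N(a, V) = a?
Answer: 37/1416168793 + 37632*I/1416168793 ≈ 2.6127e-8 + 2.6573e-5*I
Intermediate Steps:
M = -16 (M = -4*4 = -16)
Y(Q) = -16*√Q
k(I) = -48*I*I² (k(I) = (-48*I)*I² = -48*I*I²)
1/(k(-28) + N(37, -59)) = 1/(-48*I*(-28)² + 37) = 1/(-48*I*784 + 37) = 1/(-37632*I + 37) = 1/(37 - 37632*I) = (37 + 37632*I)/1416168793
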